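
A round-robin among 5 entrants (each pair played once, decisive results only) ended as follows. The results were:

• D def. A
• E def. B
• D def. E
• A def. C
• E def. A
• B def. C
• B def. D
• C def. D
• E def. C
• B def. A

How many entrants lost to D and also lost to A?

0

D beat: A, E.
A beat: C.
No one was beaten by both.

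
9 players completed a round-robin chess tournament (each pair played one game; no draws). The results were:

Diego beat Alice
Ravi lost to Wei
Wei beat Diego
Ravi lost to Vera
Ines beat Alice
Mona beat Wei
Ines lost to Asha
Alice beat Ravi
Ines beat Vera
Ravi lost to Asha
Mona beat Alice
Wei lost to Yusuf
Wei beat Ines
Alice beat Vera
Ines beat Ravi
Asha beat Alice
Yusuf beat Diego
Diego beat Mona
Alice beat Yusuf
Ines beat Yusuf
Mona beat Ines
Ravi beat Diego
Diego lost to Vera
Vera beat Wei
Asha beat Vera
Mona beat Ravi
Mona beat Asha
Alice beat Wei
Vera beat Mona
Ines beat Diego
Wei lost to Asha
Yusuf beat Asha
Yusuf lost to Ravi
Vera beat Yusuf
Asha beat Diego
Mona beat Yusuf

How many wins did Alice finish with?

Alice's results: beat Vera, Yusuf, Ravi, Wei; lost to Diego, Mona, Ines, Asha.
That is 4 wins.

4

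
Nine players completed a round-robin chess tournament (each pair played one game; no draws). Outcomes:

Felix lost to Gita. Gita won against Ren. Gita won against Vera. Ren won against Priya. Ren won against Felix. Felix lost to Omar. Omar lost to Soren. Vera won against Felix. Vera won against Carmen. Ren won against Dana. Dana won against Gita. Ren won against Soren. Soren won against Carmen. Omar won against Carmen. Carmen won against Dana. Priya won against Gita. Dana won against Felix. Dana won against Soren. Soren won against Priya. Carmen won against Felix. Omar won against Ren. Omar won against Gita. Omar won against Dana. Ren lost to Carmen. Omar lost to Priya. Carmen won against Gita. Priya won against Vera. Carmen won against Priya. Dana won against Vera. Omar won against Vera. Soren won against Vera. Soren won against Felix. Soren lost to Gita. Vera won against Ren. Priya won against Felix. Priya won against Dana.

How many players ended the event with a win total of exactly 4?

Win totals: Ren 4, Soren 5, Carmen 5, Vera 3, Felix 0, Gita 4, Omar 6, Priya 5, Dana 4.
Exactly 4: Ren, Gita, Dana — 3 players.

3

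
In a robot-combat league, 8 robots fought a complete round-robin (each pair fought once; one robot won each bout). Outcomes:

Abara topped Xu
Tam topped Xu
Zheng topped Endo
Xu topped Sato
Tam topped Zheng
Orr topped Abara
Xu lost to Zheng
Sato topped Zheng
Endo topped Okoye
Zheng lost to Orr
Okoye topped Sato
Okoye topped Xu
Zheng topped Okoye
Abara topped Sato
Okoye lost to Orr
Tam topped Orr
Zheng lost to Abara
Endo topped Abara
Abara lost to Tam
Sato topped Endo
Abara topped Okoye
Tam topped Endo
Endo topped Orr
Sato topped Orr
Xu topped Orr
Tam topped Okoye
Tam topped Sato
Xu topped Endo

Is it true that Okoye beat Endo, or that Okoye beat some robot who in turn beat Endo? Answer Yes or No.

Yes

Okoye did not beat Endo directly.
Okoye beat Sato, Xu. Of those, Sato beat Endo.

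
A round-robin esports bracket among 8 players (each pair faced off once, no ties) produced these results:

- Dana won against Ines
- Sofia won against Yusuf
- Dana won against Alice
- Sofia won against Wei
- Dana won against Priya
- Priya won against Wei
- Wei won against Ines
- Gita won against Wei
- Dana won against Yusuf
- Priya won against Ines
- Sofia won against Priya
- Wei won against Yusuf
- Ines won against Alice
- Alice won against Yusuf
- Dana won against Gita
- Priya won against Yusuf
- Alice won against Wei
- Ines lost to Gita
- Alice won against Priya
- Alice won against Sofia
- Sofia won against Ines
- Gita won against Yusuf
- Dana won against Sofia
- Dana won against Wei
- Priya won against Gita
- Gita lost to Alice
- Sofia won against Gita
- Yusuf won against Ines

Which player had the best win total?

Dana

Win totals: Priya 4, Dana 7, Ines 1, Gita 3, Yusuf 1, Alice 5, Wei 2, Sofia 5.
Dana leads with 7 wins (next highest: 5).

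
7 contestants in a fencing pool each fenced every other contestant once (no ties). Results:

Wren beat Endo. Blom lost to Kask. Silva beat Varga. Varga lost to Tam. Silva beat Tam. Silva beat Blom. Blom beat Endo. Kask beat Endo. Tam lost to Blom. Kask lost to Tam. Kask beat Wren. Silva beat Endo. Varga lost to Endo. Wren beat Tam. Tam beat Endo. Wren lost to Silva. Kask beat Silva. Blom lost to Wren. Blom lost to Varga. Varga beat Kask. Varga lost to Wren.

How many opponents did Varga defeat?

Varga's results: beat Kask, Blom; lost to Endo, Tam, Silva, Wren.
That is 2 wins.

2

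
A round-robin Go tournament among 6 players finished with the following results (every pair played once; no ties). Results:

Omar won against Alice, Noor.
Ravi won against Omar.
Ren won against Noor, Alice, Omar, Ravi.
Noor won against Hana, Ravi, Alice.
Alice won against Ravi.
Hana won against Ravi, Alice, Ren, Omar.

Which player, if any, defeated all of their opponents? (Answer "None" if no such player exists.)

Highest win total is Ren with 4 (out of 5 possible).
Ren lost to Hana, so no player went undefeated.

None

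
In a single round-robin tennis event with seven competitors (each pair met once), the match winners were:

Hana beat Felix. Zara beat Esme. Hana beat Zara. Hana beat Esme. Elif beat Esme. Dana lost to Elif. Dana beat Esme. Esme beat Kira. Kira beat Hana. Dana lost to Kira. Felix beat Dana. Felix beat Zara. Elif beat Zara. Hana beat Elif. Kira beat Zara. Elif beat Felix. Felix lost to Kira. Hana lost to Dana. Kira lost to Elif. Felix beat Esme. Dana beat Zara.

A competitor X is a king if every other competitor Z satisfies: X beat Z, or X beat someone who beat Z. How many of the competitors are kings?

Zara cannot reach Elif, Felix, Dana, Hana in two steps.
Kira reaches everyone (king).
Elif reaches everyone (king).
Felix cannot reach Elif in two steps.
Dana reaches everyone (king).
Esme cannot reach Elif in two steps.
Hana reaches everyone (king).
Kings: Kira, Elif, Dana, Hana — 4.

4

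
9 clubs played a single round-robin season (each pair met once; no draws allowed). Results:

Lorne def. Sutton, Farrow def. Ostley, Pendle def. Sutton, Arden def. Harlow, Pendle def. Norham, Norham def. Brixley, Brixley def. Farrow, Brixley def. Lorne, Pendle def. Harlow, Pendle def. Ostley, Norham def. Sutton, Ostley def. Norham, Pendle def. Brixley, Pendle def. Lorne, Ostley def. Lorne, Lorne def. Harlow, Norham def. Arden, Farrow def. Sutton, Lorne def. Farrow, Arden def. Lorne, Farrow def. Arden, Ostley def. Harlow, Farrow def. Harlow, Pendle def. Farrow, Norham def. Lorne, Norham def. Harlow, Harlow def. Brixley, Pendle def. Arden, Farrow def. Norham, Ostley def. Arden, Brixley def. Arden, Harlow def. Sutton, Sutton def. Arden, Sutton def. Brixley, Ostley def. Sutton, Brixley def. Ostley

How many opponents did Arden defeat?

Arden's results: beat Harlow, Lorne; lost to Sutton, Farrow, Pendle, Ostley, Brixley, Norham.
That is 2 wins.

2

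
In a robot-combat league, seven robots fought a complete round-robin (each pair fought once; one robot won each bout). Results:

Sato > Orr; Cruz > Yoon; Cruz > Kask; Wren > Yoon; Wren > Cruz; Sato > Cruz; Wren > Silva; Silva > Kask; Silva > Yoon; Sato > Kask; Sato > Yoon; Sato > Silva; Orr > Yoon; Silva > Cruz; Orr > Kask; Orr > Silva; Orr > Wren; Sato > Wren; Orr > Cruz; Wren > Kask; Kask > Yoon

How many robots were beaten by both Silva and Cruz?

Silva beat: Yoon, Cruz, Kask.
Cruz beat: Yoon, Kask.
Both beat: Yoon, Kask — 2.

2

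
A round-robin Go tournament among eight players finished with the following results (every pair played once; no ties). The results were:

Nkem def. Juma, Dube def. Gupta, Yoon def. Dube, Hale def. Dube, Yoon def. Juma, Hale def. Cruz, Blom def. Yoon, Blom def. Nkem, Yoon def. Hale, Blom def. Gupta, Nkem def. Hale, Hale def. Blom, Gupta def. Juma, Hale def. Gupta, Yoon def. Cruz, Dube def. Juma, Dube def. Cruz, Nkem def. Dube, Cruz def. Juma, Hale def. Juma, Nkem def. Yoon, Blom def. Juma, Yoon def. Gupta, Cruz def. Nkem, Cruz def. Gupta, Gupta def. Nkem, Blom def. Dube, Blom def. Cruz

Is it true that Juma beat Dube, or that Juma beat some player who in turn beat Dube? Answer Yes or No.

Juma did not beat Dube directly.
Juma beat no one, so there is no intermediate player.

No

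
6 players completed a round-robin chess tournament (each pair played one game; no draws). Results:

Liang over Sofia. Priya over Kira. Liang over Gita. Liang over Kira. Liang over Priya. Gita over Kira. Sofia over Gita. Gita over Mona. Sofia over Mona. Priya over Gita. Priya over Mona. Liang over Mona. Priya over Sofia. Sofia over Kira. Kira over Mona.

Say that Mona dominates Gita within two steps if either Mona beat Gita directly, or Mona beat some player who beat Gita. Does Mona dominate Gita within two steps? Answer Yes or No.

Mona did not beat Gita directly.
Mona beat no one, so there is no intermediate player.

No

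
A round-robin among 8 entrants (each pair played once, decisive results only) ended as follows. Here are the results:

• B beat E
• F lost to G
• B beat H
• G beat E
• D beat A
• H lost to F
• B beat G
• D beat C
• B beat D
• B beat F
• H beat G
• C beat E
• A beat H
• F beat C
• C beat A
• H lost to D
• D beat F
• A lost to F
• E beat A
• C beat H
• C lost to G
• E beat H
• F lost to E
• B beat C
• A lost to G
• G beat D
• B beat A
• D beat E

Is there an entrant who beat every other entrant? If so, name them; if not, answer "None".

B has 7 wins out of 7 opponents — a perfect record.

B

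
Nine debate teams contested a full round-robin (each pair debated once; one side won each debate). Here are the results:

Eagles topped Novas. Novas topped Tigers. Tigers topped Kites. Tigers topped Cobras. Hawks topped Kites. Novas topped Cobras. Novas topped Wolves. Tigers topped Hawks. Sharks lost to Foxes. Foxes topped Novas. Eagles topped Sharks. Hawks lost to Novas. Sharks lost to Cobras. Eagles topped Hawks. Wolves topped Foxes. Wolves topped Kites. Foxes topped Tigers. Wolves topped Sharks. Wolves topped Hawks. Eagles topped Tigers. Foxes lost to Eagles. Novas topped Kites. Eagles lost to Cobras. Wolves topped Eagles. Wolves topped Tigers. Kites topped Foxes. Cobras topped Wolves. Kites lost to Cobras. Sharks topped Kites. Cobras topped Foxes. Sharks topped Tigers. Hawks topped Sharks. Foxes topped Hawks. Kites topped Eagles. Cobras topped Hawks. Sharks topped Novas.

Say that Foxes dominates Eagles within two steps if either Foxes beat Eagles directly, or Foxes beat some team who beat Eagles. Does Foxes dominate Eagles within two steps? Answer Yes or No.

No

Foxes did not beat Eagles directly.
Foxes beat Novas, Tigers, Hawks, Sharks, but each of them lost to Eagles. No two-step path.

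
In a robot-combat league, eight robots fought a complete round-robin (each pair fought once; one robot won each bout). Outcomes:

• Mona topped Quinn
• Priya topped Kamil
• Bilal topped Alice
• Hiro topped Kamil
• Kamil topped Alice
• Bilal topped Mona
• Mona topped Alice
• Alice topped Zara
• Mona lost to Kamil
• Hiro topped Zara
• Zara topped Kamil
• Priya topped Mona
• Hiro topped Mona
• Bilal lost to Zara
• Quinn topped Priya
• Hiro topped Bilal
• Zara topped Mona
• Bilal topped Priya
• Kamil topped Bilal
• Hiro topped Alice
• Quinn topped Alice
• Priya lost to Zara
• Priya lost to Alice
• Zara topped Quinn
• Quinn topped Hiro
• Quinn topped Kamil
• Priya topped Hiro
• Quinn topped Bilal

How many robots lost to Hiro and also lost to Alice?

1

Hiro beat: Zara, Mona, Alice, Bilal, Kamil.
Alice beat: Zara, Priya.
Both beat: Zara — 1.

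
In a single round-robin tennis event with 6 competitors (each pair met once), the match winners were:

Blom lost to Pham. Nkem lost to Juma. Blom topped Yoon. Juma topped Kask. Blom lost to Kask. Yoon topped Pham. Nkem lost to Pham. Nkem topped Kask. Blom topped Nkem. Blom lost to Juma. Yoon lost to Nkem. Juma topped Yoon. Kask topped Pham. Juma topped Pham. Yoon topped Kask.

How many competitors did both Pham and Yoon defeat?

Pham beat: Nkem, Blom.
Yoon beat: Pham, Kask.
No one was beaten by both.

0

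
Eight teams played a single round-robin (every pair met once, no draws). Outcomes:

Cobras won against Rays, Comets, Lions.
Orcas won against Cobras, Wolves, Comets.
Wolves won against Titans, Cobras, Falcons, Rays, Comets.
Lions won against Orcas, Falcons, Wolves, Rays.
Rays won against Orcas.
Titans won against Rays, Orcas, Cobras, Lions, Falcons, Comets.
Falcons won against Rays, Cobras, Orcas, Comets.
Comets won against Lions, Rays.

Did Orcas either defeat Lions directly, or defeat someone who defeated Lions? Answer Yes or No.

Orcas did not beat Lions directly.
Orcas beat Wolves, Comets, Cobras. Of those, Comets beat Lions.

Yes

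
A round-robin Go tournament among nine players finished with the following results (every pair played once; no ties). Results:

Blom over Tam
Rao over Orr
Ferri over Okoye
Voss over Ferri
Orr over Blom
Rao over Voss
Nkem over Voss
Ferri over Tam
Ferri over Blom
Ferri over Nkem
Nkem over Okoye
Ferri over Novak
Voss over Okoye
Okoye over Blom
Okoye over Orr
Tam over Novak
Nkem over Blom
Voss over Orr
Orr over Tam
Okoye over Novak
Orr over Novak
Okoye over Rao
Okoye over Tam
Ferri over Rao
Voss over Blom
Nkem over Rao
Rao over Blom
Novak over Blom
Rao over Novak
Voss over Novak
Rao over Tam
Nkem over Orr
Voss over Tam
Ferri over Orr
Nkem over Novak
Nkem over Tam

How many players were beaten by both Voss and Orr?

3

Voss beat: Novak, Ferri, Orr, Tam, Okoye, Blom.
Orr beat: Novak, Tam, Blom.
Both beat: Novak, Tam, Blom — 3.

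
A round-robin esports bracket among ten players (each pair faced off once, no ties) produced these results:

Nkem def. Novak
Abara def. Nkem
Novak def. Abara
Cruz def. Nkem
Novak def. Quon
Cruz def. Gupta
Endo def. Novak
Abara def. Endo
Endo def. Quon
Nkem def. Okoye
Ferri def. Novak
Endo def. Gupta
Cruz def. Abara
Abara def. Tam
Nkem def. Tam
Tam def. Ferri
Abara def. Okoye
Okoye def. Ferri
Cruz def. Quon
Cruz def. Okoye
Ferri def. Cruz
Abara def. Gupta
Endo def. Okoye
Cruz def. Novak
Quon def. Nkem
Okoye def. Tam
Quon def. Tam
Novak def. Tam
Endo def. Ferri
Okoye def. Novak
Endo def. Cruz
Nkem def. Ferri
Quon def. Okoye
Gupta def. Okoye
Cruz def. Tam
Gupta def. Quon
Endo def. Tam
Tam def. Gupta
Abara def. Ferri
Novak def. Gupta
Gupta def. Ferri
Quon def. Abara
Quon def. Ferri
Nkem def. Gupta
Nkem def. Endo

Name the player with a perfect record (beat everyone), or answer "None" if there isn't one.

Highest win total is Endo with 7 (out of 9 possible).
Endo lost to Nkem, Abara, so no player went undefeated.

None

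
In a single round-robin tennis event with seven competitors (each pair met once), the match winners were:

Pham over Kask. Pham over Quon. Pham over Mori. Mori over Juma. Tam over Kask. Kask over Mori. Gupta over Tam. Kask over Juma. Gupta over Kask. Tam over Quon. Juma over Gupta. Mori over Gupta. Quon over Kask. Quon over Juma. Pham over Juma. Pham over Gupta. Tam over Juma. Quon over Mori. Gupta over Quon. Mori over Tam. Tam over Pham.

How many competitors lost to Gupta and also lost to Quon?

1

Gupta beat: Quon, Tam, Kask.
Quon beat: Mori, Kask, Juma.
Both beat: Kask — 1.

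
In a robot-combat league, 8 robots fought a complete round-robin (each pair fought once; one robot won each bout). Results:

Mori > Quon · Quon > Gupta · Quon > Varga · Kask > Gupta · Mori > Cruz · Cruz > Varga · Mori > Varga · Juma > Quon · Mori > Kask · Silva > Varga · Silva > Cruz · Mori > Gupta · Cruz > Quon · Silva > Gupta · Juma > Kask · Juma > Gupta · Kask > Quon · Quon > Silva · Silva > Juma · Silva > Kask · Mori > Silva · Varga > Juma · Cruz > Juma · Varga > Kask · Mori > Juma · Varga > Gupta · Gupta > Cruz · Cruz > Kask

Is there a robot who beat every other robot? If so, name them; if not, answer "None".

Mori

Mori has 7 wins out of 7 opponents — a perfect record.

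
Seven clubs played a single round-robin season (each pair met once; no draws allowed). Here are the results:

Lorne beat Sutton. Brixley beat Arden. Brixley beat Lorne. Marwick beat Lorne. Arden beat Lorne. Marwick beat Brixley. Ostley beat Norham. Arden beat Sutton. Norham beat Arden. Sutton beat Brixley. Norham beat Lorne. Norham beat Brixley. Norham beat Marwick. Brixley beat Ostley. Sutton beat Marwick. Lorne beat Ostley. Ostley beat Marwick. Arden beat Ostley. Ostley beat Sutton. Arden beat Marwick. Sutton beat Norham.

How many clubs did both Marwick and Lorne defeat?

0

Marwick beat: Lorne, Brixley.
Lorne beat: Sutton, Ostley.
No one was beaten by both.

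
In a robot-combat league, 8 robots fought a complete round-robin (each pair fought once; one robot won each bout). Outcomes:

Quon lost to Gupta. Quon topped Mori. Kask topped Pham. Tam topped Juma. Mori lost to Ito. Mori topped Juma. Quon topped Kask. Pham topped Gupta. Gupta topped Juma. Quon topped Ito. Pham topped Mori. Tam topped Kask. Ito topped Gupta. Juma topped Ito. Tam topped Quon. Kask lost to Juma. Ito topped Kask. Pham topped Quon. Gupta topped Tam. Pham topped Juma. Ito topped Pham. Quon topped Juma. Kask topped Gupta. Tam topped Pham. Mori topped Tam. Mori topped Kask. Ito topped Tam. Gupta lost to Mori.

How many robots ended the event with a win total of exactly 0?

Win totals: Juma 2, Pham 4, Quon 4, Ito 5, Mori 4, Tam 4, Kask 2, Gupta 3.
No robot has exactly 0 wins.

0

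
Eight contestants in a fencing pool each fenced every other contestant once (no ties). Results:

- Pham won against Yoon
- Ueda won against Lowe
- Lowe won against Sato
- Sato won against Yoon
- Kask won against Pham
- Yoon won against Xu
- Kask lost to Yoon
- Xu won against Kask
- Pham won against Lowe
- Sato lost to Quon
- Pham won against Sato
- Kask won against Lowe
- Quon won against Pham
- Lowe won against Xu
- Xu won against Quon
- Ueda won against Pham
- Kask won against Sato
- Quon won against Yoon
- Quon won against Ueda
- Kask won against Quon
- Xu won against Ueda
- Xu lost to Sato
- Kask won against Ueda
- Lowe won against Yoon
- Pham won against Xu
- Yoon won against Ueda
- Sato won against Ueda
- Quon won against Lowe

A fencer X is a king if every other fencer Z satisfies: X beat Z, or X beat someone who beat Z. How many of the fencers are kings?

6

Lowe cannot reach Pham in two steps.
Pham reaches everyone (king).
Ueda cannot reach Kask, Quon in two steps.
Sato reaches everyone (king).
Kask reaches everyone (king).
Xu reaches everyone (king).
Quon reaches everyone (king).
Yoon reaches everyone (king).
Kings: Pham, Sato, Kask, Xu, Quon, Yoon — 6.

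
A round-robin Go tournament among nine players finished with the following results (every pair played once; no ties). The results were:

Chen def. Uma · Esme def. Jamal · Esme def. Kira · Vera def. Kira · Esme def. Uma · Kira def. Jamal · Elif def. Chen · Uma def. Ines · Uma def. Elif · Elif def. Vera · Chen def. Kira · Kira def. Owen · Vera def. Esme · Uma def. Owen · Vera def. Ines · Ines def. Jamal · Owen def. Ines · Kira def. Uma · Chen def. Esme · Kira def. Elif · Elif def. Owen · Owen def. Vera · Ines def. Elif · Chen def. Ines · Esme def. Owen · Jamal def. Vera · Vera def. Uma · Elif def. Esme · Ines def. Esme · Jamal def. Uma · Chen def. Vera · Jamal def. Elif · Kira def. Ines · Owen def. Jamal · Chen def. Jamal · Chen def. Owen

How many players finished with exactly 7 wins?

Win totals: Owen 3, Chen 7, Ines 3, Vera 4, Kira 5, Esme 4, Elif 4, Jamal 3, Uma 3.
Exactly 7: Chen — 1 player.

1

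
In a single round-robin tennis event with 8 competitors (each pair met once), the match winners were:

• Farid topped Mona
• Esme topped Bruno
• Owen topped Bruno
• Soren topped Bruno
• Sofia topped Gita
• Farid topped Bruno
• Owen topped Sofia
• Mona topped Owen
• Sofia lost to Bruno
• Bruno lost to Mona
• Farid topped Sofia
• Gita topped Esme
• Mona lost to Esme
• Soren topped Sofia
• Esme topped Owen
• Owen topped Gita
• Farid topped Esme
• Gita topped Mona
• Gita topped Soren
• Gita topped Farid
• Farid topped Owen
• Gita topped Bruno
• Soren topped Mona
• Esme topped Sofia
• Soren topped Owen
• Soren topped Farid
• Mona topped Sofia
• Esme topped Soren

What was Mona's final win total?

3

Mona's results: beat Sofia, Owen, Bruno; lost to Esme, Gita, Farid, Soren.
That is 3 wins.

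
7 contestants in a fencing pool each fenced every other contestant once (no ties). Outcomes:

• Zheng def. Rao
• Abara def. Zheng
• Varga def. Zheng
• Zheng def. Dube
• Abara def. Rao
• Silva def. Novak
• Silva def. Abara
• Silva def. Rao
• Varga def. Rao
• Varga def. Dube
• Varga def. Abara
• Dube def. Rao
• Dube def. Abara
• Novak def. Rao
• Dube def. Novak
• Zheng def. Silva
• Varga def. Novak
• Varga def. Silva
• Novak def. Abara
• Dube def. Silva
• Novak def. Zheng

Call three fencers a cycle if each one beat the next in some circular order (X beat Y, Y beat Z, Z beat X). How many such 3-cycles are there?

4

Win totals: Varga 6, Dube 4, Zheng 3, Abara 2, Silva 3, Novak 3, Rao 0.
A fencer with w wins dominates both others in C(w,2) triples; summing gives 15 + 6 + 3 + 1 + 3 + 3 + 0 = 31 transitive triples.
Total triples C(7,3) = 35, so cyclic triples = 35 − 31 = 4.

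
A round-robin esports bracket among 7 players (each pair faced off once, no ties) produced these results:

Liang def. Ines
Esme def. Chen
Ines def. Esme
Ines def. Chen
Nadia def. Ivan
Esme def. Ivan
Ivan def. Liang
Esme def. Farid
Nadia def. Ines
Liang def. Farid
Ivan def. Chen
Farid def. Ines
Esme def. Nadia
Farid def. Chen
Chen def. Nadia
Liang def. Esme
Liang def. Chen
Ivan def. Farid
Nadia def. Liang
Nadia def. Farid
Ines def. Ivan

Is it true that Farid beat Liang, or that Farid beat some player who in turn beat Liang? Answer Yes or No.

Farid did not beat Liang directly.
Farid beat Chen, Ines, but each of them lost to Liang. No two-step path.

No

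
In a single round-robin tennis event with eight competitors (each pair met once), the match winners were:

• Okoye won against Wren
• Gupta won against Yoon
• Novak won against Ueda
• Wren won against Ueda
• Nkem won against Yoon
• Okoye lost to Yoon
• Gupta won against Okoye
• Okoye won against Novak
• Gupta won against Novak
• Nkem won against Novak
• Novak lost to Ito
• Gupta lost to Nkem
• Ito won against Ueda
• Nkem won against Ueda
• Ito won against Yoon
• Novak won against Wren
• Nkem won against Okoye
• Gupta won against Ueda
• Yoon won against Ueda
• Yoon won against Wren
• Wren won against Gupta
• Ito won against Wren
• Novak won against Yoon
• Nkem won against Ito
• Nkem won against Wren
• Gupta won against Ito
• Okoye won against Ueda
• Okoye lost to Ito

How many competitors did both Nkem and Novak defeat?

3

Nkem beat: Wren, Novak, Gupta, Yoon, Ito, Ueda, Okoye.
Novak beat: Wren, Yoon, Ueda.
Both beat: Wren, Yoon, Ueda — 3.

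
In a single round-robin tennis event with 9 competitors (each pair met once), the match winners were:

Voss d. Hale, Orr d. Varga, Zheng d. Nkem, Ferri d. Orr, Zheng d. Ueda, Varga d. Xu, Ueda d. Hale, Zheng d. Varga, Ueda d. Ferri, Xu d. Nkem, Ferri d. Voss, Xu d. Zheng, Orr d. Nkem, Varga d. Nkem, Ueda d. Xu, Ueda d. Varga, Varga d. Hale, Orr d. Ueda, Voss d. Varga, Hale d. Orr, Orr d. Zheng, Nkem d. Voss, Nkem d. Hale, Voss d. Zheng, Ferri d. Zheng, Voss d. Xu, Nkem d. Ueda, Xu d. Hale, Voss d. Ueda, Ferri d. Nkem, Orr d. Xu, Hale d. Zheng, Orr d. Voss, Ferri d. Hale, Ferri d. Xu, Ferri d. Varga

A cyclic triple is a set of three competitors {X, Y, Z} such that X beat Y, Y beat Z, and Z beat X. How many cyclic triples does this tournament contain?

Win totals: Voss 5, Hale 2, Xu 3, Zheng 3, Ueda 4, Varga 3, Nkem 3, Ferri 7, Orr 6.
A competitor with w wins dominates both others in C(w,2) triples; summing gives 10 + 1 + 3 + 3 + 6 + 3 + 3 + 21 + 15 = 65 transitive triples.
Total triples C(9,3) = 84, so cyclic triples = 84 − 65 = 19.

19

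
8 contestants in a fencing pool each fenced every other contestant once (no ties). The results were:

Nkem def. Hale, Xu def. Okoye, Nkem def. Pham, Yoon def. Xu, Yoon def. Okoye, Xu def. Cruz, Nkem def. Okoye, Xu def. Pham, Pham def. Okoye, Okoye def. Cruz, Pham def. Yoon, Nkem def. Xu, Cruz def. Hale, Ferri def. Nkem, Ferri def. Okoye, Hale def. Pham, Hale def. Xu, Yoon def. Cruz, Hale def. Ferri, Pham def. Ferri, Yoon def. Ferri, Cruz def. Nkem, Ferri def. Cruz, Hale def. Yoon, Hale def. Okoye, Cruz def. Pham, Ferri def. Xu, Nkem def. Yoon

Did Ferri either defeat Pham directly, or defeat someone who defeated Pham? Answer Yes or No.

Yes

Ferri did not beat Pham directly.
Ferri beat Xu, Okoye, Cruz, Nkem. Of those, Xu beat Pham.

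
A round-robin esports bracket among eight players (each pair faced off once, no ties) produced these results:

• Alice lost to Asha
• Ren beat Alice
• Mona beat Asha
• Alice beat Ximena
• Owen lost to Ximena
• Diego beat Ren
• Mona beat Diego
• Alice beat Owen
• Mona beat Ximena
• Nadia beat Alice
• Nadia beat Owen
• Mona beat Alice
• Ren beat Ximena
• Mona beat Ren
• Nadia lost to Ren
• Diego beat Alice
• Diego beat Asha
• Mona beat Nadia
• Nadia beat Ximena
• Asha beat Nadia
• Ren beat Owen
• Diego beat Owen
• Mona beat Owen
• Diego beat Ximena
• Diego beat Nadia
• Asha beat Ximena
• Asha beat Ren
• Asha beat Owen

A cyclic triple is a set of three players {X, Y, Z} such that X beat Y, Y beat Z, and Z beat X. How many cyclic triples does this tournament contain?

Win totals: Nadia 3, Ren 4, Alice 2, Asha 5, Ximena 1, Diego 6, Owen 0, Mona 7.
A player with w wins dominates both others in C(w,2) triples; summing gives 3 + 6 + 1 + 10 + 0 + 15 + 0 + 21 = 56 transitive triples.
Total triples C(8,3) = 56, so cyclic triples = 56 − 56 = 0.

0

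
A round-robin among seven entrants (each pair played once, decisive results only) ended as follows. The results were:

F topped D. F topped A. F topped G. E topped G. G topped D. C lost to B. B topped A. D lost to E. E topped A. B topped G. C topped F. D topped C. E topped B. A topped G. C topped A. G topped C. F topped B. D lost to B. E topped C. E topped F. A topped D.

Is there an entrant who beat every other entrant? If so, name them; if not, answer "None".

E

E has 6 wins out of 6 opponents — a perfect record.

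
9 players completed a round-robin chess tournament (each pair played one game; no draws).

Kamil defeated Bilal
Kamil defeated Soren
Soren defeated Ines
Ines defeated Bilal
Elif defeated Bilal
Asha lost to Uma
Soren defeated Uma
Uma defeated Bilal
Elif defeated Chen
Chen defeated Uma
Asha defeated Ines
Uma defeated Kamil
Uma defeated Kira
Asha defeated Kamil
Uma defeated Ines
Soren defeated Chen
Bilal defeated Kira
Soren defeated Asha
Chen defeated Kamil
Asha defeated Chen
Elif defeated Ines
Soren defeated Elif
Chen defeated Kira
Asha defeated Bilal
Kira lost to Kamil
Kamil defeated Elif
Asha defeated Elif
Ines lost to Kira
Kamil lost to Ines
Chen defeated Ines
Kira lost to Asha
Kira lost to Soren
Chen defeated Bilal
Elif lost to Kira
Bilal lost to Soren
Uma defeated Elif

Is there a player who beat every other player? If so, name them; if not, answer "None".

Highest win total is Soren with 7 (out of 8 possible).
Soren lost to Kamil, so no player went undefeated.

None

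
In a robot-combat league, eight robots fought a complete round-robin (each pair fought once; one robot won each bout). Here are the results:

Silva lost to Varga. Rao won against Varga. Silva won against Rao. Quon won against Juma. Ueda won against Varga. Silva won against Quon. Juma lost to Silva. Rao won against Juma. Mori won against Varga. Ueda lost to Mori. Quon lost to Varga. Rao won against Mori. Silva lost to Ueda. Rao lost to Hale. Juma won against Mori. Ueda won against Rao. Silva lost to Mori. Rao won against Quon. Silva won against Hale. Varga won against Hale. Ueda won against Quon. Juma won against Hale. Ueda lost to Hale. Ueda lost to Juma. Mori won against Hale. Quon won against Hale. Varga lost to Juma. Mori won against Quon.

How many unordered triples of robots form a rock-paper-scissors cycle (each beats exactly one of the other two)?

17

Win totals: Juma 4, Mori 5, Quon 2, Ueda 4, Silva 4, Varga 3, Rao 4, Hale 2.
A robot with w wins dominates both others in C(w,2) triples; summing gives 6 + 10 + 1 + 6 + 6 + 3 + 6 + 1 = 39 transitive triples.
Total triples C(8,3) = 56, so cyclic triples = 56 − 39 = 17.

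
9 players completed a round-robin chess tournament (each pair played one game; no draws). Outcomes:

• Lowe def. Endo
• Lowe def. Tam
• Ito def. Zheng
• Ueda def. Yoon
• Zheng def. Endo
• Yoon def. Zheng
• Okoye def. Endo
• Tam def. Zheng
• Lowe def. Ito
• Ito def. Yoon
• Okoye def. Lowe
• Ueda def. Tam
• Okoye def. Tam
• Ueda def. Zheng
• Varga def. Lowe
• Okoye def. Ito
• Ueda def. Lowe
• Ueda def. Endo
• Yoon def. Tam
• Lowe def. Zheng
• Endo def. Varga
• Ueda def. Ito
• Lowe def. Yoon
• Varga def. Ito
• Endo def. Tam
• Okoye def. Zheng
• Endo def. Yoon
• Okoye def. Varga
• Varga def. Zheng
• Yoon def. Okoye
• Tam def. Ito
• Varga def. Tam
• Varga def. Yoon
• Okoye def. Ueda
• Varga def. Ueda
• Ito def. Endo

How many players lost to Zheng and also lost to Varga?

0

Zheng beat: Endo.
Varga beat: Ito, Lowe, Yoon, Tam, Zheng, Ueda.
No one was beaten by both.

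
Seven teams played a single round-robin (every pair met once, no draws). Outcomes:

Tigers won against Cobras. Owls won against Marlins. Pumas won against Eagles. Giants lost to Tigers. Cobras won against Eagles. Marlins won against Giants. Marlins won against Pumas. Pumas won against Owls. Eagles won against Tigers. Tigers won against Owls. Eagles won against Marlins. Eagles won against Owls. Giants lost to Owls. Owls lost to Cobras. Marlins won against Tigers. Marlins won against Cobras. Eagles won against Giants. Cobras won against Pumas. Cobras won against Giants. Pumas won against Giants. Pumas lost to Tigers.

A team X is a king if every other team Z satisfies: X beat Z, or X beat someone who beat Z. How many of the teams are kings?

Giants cannot reach Cobras, Tigers, Owls, Eagles, Pumas, Marlins in two steps.
Cobras reaches everyone (king).
Tigers reaches everyone (king).
Owls cannot reach Eagles in two steps.
Eagles reaches everyone (king).
Pumas cannot reach Cobras in two steps.
Marlins reaches everyone (king).
Kings: Cobras, Tigers, Eagles, Marlins — 4.

4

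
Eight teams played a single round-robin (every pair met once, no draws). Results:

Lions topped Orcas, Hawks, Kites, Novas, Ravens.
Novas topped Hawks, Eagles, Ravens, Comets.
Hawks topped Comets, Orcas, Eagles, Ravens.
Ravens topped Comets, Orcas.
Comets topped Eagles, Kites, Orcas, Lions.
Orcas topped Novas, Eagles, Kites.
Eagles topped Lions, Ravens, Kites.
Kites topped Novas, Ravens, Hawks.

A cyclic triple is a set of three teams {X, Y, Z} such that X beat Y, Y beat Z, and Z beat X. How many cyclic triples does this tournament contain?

Win totals: Ravens 2, Kites 3, Hawks 4, Novas 4, Lions 5, Eagles 3, Comets 4, Orcas 3.
A team with w wins dominates both others in C(w,2) triples; summing gives 1 + 3 + 6 + 6 + 10 + 3 + 6 + 3 = 38 transitive triples.
Total triples C(8,3) = 56, so cyclic triples = 56 − 38 = 18.

18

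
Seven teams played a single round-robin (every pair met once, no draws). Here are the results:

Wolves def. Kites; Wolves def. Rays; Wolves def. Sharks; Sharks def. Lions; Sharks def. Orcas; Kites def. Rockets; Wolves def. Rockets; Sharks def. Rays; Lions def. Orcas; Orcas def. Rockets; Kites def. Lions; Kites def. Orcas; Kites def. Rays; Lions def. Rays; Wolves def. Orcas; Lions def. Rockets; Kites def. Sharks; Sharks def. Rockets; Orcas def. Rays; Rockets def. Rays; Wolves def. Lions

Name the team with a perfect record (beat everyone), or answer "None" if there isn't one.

Wolves

Wolves has 6 wins out of 6 opponents — a perfect record.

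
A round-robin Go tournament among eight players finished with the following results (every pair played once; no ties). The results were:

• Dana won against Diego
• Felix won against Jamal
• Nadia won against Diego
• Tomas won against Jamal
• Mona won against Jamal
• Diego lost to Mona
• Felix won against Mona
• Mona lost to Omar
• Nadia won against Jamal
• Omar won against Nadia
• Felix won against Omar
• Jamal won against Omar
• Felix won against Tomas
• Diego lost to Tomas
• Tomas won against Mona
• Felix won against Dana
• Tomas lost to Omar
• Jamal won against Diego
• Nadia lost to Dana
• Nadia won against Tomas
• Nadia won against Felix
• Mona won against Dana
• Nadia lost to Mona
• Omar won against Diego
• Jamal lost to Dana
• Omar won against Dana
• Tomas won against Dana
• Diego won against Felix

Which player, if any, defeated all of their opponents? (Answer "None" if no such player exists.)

None

Highest win total is Omar with 5 (out of 7 possible).
Omar lost to Jamal, Felix, so no player went undefeated.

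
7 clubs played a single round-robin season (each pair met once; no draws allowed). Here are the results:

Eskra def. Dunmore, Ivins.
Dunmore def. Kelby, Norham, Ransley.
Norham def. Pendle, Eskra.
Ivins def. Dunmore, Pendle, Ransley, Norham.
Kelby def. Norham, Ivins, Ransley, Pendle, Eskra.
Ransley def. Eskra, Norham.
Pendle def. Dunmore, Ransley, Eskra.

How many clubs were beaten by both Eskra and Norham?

0

Eskra beat: Ivins, Dunmore.
Norham beat: Pendle, Eskra.
No one was beaten by both.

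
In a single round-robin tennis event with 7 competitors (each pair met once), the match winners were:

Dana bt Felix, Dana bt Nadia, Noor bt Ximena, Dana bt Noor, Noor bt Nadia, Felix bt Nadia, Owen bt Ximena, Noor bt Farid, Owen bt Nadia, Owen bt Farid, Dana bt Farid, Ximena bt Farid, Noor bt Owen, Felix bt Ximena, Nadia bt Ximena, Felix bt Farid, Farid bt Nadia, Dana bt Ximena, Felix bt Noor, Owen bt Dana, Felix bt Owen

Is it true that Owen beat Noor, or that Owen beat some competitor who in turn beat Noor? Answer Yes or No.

Owen did not beat Noor directly.
Owen beat Nadia, Ximena, Farid, Dana. Of those, Dana beat Noor.

Yes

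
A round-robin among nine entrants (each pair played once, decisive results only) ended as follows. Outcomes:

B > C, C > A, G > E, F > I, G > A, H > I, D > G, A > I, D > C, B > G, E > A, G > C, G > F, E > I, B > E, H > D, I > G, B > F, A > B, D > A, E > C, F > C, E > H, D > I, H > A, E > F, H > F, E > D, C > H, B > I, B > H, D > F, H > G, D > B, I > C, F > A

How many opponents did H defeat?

H's results: beat A, D, F, G, I; lost to B, C, E.
That is 5 wins.

5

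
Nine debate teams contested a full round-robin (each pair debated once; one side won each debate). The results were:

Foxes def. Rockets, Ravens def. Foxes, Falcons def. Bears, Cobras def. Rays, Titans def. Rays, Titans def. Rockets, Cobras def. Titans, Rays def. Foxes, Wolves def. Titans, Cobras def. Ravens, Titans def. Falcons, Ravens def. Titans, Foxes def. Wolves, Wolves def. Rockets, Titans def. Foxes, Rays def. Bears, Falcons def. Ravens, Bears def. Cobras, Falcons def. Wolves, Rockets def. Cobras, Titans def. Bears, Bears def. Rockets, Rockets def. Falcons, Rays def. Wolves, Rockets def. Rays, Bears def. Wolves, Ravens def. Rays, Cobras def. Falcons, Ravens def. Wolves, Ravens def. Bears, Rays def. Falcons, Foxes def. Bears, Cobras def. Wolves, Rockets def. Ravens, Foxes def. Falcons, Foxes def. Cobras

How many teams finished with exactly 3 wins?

Win totals: Falcons 3, Foxes 5, Cobras 5, Bears 3, Wolves 2, Ravens 5, Rays 4, Rockets 4, Titans 5.
Exactly 3: Falcons, Bears — 2 teams.

2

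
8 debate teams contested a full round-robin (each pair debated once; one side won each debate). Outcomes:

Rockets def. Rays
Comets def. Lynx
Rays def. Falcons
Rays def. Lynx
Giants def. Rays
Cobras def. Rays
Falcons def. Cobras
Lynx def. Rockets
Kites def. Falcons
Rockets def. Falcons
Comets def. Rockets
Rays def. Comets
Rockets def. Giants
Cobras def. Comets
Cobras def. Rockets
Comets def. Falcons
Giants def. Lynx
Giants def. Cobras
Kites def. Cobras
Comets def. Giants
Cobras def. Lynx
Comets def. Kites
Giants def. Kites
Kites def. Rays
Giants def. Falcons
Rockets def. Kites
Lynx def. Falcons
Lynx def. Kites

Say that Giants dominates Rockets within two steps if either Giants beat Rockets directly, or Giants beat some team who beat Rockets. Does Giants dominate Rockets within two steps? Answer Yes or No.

Giants did not beat Rockets directly.
Giants beat Kites, Lynx, Cobras, Falcons, Rays. Of those, Lynx beat Rockets.

Yes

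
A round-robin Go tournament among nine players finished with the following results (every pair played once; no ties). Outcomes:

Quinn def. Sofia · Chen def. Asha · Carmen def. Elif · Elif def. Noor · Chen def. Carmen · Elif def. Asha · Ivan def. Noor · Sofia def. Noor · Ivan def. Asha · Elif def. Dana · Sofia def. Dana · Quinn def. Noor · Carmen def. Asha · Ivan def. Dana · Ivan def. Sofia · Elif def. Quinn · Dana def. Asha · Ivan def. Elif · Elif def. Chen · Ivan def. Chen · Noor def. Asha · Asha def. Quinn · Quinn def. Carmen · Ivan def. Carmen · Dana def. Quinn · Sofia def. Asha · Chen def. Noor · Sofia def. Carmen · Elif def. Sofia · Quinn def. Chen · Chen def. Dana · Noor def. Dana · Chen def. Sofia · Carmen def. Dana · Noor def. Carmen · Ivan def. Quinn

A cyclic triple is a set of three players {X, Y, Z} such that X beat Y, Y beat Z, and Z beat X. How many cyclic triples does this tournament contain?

Win totals: Asha 1, Chen 5, Elif 6, Ivan 8, Noor 3, Dana 2, Quinn 4, Carmen 3, Sofia 4.
A player with w wins dominates both others in C(w,2) triples; summing gives 0 + 10 + 15 + 28 + 3 + 1 + 6 + 3 + 6 = 72 transitive triples.
Total triples C(9,3) = 84, so cyclic triples = 84 − 72 = 12.

12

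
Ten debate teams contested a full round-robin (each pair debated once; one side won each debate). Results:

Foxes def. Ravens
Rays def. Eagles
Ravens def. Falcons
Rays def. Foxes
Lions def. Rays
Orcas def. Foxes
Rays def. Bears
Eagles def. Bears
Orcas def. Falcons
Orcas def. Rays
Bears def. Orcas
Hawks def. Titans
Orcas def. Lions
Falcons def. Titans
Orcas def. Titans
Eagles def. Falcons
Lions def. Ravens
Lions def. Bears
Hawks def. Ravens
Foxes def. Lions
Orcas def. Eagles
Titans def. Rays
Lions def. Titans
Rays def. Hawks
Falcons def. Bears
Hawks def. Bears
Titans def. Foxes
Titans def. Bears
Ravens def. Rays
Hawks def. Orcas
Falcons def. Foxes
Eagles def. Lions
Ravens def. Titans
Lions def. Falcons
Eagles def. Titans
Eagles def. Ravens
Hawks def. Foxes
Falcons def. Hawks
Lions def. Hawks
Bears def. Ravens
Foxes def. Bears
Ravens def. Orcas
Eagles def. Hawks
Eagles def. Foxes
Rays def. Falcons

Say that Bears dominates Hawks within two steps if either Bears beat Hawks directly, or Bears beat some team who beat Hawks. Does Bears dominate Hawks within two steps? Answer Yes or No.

No

Bears did not beat Hawks directly.
Bears beat Orcas, Ravens, but each of them lost to Hawks. No two-step path.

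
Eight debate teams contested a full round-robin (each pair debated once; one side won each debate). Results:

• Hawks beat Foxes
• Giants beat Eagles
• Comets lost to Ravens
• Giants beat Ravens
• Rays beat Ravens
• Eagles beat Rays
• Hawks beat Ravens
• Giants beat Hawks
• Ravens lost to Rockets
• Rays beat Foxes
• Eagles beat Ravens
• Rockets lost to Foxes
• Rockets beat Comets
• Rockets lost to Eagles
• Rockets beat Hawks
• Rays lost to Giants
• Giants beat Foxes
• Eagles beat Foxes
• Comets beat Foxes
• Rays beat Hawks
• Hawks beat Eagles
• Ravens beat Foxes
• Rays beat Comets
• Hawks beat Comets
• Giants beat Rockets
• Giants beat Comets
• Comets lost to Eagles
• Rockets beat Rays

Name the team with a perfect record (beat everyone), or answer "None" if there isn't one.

Giants has 7 wins out of 7 opponents — a perfect record.

Giants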